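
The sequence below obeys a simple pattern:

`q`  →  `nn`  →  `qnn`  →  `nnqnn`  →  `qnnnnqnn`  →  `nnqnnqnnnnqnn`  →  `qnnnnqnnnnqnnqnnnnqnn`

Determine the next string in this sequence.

This is a Fibonacci-style word recurrence s(k) = s(k−2)·s(k−1): e.g. q·nn = qnn.
So term 8 is nnqnnqnnnnqnn·qnnnnqnnnnqnnqnnnnqnn.

nnqnnqnnnnqnnqnnnnqnnnnqnnqnnnnqnn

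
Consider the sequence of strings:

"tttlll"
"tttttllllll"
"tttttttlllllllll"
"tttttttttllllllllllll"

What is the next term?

tttttttttttlllllllllllllll

Each string has the form t^{2n+1} l^{3n} (n = 1, 2, …).
For the next term, n = 5, so the run lengths are 11, 15.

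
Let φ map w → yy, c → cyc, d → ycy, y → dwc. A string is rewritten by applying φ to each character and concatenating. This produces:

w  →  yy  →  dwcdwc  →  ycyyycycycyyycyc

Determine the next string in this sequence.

dwccycdwcdwcdwccycdwccycdwccycdwcdwcdwccycdwccyc

φ(ycyyycycycyyycyc) expands symbol-by-symbol to dwc cyc dwc dwc dwc cyc dwc cyc dwc cyc dwc dwc dwc cyc dwc cyc; joining the 16 pieces gives the next term.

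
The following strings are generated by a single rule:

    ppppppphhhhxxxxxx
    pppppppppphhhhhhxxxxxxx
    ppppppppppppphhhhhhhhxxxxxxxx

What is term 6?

Each string has the form p^{3n-2} h^{2n-2} x^{n+3}, where the shown terms are n = 3, 4, 5.
At n = 8 the blocks have lengths 22, 14, 11.

pppppppppppppppppppppphhhhhhhhhhhhhhxxxxxxxxxxx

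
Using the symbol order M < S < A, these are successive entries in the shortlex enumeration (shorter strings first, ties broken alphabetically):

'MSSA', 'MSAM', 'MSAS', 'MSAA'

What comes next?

The successor of MSAA increments the rightmost position that isn't already A and resets every position after it to M.

MAMM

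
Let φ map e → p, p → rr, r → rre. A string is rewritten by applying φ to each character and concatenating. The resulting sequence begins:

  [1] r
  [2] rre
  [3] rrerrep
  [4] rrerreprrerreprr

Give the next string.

Rewriting the 16 symbols of rrerreprrerreprr one by one yields rre rre p rre rre p rr rre rre p rre rre p rr rre rre; concatenated:

rrerreprrerreprrrrerreprrerreprrrrerre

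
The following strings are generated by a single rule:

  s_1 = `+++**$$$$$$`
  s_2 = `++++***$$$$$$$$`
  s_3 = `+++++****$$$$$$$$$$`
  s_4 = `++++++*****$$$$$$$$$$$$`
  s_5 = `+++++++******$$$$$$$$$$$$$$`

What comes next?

++++++++*******$$$$$$$$$$$$$$$$

The n-th term is n +'s then n-1 *'s then 2n $'s, where the shown terms are n = 3, 4, 5, 6, 7.
At n = 8 the blocks have lengths 8, 7, 16.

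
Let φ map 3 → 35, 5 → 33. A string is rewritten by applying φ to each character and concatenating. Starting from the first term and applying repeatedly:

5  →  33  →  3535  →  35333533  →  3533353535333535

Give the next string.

Rewriting the 16 symbols of 3533353535333535 one by one yields 35 33 35 35 35 33 35 33 35 33 35 35 35 33 35 33; concatenated:

35333535353335333533353535333533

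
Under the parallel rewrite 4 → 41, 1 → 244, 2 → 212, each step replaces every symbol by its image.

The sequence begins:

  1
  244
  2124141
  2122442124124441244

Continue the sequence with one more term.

2122442122124141212244212412442124141412442124141

φ(2122442124124441244) expands symbol-by-symbol to 212 244 212 212 41 41 212 244 212 41 244 212 41 41 41 244 212 41 41; joining the 19 pieces gives the next term.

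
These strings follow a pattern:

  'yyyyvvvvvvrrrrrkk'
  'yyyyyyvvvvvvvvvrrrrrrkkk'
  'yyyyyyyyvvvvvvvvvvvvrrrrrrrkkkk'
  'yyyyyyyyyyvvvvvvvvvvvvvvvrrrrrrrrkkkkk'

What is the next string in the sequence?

The n-th term is 2n y's then 3n v's then n+3 r's then n k's, where the shown terms are n = 2, 3, 4, 5.
At n = 6 the blocks have lengths 12, 18, 9, 6.

yyyyyyyyyyyyvvvvvvvvvvvvvvvvvvrrrrrrrrrkkkkkk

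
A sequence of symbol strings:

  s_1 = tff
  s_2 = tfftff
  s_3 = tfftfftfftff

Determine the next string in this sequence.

tfftfftfftfftfftfftfftff

s(k+1) = s(k)·s(k) — each term doubles the last.
One more doubling of tfftfftfftff gives the answer.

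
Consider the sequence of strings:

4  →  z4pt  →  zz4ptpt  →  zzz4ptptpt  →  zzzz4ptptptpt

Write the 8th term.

Each term wraps the previous one in z on the left and pt on the right.
From zzzz4ptptptpt, 3 further steps: zzzz4ptptptpt → zzzzz4ptptptptpt → zzzzzz4ptptptptptpt → (answer).

zzzzzzz4ptptptptptptpt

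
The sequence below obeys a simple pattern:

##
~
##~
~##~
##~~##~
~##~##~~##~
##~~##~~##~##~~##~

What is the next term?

~##~##~~##~##~~##~~##~##~~##~

From term 3 onward, concatenate the second-to-last term with the last: ##·~ = ##~, ~·##~ = ~##~, …
Continuing: ~##~##~~##~ · ##~~##~~##~##~~##~ gives term 8.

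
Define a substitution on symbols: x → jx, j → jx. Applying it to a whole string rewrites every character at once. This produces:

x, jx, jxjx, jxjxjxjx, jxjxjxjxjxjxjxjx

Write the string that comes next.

Applying the rule to each of the 16 symbols of jxjxjxjxjxjxjxjx gives the pieces jx jx jx jx jx jx jx jx jx jx jx jx jx jx jx jx, which concatenate to the answer.

jxjxjxjxjxjxjxjxjxjxjxjxjxjxjxjx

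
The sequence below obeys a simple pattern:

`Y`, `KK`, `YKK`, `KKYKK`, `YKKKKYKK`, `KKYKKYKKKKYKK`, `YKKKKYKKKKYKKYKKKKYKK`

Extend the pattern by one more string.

This is a Fibonacci-style word recurrence s(k) = s(k−2)·s(k−1): e.g. Y·KK = YKK.
So term 8 is KKYKKYKKKKYKK·YKKKKYKKKKYKKYKKKKYKK.

KKYKKYKKKKYKKYKKKKYKKKKYKKYKKKKYKK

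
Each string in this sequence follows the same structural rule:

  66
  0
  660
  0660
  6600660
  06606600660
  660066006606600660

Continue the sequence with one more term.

This is a Fibonacci-style word recurrence s(k) = s(k−2)·s(k−1): e.g. 66·0 = 660.
So term 8 is 06606600660·660066006606600660.

06606600660660066006606600660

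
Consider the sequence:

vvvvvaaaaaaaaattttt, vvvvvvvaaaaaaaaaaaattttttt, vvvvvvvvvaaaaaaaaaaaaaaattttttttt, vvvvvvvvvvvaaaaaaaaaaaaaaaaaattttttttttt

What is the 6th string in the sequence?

Term n consists of 2n-1 v's, followed by 3n a's, followed by 2n-1 t's, where the shown terms are n = 3, 4, 5, 6.
At n = 8 the blocks have lengths 15, 24, 15.

vvvvvvvvvvvvvvvaaaaaaaaaaaaaaaaaaaaaaaattttttttttttttt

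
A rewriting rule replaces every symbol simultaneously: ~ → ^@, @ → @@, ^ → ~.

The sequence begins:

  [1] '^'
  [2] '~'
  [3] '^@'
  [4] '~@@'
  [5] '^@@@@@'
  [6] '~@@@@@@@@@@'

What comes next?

^@@@@@@@@@@@@@@@@@@@@@

Expanding ~@@@@@@@@@@: ~→^@, @→@@, @→@@, @→@@, @→@@, @→@@, @→@@, @→@@, @→@@, @→@@, @→@@. Concatenated: ^@ @@ @@ @@ @@ @@ @@ @@ @@ @@ @@.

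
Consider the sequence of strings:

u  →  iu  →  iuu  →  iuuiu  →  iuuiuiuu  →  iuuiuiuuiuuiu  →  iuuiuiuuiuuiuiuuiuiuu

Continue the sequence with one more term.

From term 3 onward, concatenate the last term with the second-to-last: iu·u = iuu, iuu·iu = iuuiu, …
So term 8 is iuuiuiuuiuuiuiuuiuiuu·iuuiuiuuiuuiu.

iuuiuiuuiuuiuiuuiuiuuiuuiuiuuiuuiu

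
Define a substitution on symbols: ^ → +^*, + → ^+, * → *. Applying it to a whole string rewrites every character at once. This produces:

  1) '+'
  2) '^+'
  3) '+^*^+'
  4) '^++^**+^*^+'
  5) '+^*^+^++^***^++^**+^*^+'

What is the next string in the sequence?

^++^**+^*^++^*^+^++^****+^*^+^++^***^++^**+^*^+

Replace each of the 23 characters of +^*^+^++^***^++^**+^*^+ in place — ^+ +^* * +^* ^+ +^* ^+ ^+ +^* * * * +^* ^+ ^+ +^* * * ^+ +^* * +^* ^+ — and concatenate.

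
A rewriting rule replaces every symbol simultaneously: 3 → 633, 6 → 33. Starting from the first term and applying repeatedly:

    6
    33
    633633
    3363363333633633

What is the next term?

63363333633633336336336336333363363333633633

Replace each of the 16 characters of 3363363333633633 in place — 633 633 33 633 633 33 633 633 633 633 33 633 633 33 633 633 — and concatenate.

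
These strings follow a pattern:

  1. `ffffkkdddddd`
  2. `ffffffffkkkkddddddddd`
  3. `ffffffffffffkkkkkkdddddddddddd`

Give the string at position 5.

ffffffffffffffffffffkkkkkkkkkkdddddddddddddddddd

Term n consists of 4n f's, followed by 2n k's, followed by 3n+3 d's (n = 1, 2, …).
At n = 5 the blocks have lengths 20, 10, 18.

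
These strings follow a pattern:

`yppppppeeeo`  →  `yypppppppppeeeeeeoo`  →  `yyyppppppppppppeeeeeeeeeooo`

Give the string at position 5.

yyyyyppppppppppppppppppeeeeeeeeeeeeeeeooooo

Each string has the form y^{n} p^{3n+3} e^{3n} o^{n} (n = 1, 2, …).
Setting n = 5 gives 5, 18, 15, 5 characters in each block.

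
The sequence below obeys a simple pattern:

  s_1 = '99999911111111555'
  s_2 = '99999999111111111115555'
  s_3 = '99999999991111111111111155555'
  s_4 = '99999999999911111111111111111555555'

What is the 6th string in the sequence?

Each string has the form 9^{2n+2} 1^{3n+2} 5^{n+1}, where the shown terms are n = 2, 3, 4, 5.
For term 6, n = 7, so the run lengths are 16, 23, 8.

99999999999999991111111111111111111111155555555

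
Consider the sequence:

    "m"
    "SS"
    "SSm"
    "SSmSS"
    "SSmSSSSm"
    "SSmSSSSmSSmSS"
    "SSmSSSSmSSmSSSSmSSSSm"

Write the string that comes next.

From term 3 onward, concatenate the last term with the second-to-last: SS·m = SSm, SSm·SS = SSmSS, …
Continuing: SSmSSSSmSSmSSSSmSSSSm · SSmSSSSmSSmSS gives term 8.

SSmSSSSmSSmSSSSmSSSSmSSmSSSSmSSmSS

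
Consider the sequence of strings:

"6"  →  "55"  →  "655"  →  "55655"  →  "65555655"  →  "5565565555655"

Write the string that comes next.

Each term (from the third on) is the two preceding terms concatenated in order: term 3 = 6·55 = 655.
So term 7 is 65555655·5565565555655.

655556555565565555655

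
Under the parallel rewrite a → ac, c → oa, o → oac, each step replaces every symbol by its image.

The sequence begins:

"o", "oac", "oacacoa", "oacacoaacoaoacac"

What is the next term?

Rewriting the 16 symbols of oacacoaacoaoacac one by one yields oac ac oa ac oa oac ac ac oa oac ac oac ac oa ac oa; concatenated:

oacacoaacoaoacacacoaoacacoacacoaacoa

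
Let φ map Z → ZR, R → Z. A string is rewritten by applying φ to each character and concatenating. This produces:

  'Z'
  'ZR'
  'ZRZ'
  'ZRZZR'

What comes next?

ZRZZRZRZ

Apply φ to ZRZZR symbol by symbol: Z→ZR, R→Z, Z→ZR, Z→ZR, R→Z; joined: ZR Z ZR ZR Z.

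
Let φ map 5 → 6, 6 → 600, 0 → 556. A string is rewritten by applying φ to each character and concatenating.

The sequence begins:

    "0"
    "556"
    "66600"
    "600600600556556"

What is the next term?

φ(600600600556556) expands symbol-by-symbol to 600 556 556 600 556 556 600 556 556 6 6 600 6 6 600; joining the 15 pieces gives the next term.

6005565566005565566005565566660066600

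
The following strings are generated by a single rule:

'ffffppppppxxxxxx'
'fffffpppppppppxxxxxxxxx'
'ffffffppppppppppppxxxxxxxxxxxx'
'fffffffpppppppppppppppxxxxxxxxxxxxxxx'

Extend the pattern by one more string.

The n-th term is n+2 f's then 3n p's then 3n x's, where the shown terms are n = 2, 3, 4, 5.
Setting n = 6 gives 8, 18, 18 characters in each block.

ffffffffppppppppppppppppppxxxxxxxxxxxxxxxxxx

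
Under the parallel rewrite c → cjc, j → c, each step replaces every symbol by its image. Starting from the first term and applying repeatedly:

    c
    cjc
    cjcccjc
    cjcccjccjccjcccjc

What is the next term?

Rewriting the 17 symbols of cjcccjccjccjcccjc one by one yields cjc c cjc cjc cjc c cjc cjc c cjc cjc c cjc cjc cjc c cjc; concatenated:

cjcccjccjccjcccjccjcccjccjcccjccjccjcccjc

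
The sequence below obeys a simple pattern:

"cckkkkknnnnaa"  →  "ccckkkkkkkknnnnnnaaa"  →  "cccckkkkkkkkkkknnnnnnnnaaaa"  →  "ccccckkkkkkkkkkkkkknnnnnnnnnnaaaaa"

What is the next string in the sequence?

cccccckkkkkkkkkkkkkkkkknnnnnnnnnnnnaaaaaa

Reading off run lengths: c runs 2, 3, 4, 5; k runs 5, 8, 11, 14; n runs 4, 6, 8, 10; a runs 2, 3, 4, 5 — each is linear in n (n = 1, 2, …).
Setting n = 5 gives 6, 17, 12, 6 characters in each block.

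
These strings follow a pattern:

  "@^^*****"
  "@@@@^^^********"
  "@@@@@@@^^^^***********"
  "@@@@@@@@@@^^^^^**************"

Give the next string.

@@@@@@@@@@@@@^^^^^^*****************

The n-th term is 3n-2 @'s then n+1 ^'s then 3n+2 *'s (n = 1, 2, …).
Setting n = 5 gives 13, 6, 17 characters in each block.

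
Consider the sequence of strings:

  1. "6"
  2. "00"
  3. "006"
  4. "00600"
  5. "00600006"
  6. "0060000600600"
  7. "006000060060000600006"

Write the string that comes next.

0060000600600006000060060000600600

This is a Fibonacci-style word recurrence s(k) = s(k−1)·s(k−2): e.g. 00·6 = 006.
The next term joins 006000060060000600006 and 0060000600600.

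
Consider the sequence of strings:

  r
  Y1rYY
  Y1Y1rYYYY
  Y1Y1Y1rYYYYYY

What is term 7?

Y1Y1Y1Y1Y1Y1rYYYYYYYYYYYY

Each term wraps the previous one in Y1 on the left and YY on the right.
From Y1Y1Y1rYYYYYY, 3 further steps: Y1Y1Y1rYYYYYY → Y1Y1Y1Y1rYYYYYYYY → Y1Y1Y1Y1Y1rYYYYYYYYYY → (answer).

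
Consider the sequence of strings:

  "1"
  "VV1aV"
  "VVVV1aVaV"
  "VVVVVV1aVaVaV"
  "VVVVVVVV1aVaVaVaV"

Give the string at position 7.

Each term wraps the previous one in VV on the left and aV on the right.
From VVVVVVVV1aVaVaVaV, 2 further steps: VVVVVVVV1aVaVaVaV → VVVVVVVVVV1aVaVaVaVaV → (answer).

VVVVVVVVVVVV1aVaVaVaVaVaV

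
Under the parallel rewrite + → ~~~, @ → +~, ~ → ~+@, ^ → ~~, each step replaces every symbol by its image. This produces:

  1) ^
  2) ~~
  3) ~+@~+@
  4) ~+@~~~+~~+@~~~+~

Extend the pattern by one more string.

Replace each of the 16 characters of ~+@~~~+~~+@~~~+~ in place — ~+@ ~~~ +~ ~+@ ~+@ ~+@ ~~~ ~+@ ~+@ ~~~ +~ ~+@ ~+@ ~+@ ~~~ ~+@ — and concatenate.

~+@~~~+~~+@~+@~+@~~~~+@~+@~~~+~~+@~+@~+@~~~~+@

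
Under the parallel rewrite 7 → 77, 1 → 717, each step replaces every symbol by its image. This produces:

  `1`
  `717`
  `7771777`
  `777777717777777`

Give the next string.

Replace each of the 15 characters of 777777717777777 in place — 77 77 77 77 77 77 77 717 77 77 77 77 77 77 77 — and concatenate.

7777777777777771777777777777777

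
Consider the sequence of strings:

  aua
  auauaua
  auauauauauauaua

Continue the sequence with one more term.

Every step duplicates the string with 'u' between the halves.
One more doubling of auauauauauauaua gives the answer.

auauauauauauauauauauauauauauaua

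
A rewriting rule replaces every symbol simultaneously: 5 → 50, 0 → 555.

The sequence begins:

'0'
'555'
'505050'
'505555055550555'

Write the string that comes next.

φ(505555055550555) expands symbol-by-symbol to 50 555 50 50 50 50 555 50 50 50 50 555 50 50 50; joining the 15 pieces gives the next term.

505555050505055550505050555505050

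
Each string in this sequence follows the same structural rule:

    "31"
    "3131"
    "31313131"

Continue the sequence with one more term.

3131313131313131

s(k+1) = s(k)·s(k) — each term doubles the last.
So the next term is two copies of 31313131.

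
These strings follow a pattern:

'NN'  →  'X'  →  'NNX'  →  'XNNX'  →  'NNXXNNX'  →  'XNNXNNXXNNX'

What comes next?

Each term (from the third on) is the two preceding terms concatenated in order: term 3 = NN·X = NNX.
The next term joins NNXXNNX and XNNXNNXXNNX.

NNXXNNXXNNXNNXXNNX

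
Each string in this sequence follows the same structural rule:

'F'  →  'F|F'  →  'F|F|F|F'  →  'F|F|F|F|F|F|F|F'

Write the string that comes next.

Each string is two copies of the previous one joined by '|'.
One more doubling of F|F|F|F|F|F|F|F gives the answer.

F|F|F|F|F|F|F|F|F|F|F|F|F|F|F|F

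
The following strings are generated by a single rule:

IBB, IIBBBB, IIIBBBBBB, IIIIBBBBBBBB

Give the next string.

IIIIIBBBBBBBBBB

Reading off run lengths: I runs 1, 2, 3, 4; B runs 2, 4, 6, 8 — each is linear in n (n = 1, 2, …).
For the next term, n = 5, so the run lengths are 5, 10.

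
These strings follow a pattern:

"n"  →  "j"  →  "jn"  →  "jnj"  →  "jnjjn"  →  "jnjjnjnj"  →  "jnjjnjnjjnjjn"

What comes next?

This is a Fibonacci-style word recurrence s(k) = s(k−1)·s(k−2): e.g. j·n = jn.
So term 8 is jnjjnjnjjnjjn·jnjjnjnj.

jnjjnjnjjnjjnjnjjnjnj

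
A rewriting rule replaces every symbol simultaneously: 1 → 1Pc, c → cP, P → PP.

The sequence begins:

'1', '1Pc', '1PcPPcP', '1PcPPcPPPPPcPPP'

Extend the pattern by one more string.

Applying the rule to each of the 15 symbols of 1PcPPcPPPPPcPPP gives the pieces 1Pc PP cP PP PP cP PP PP PP PP PP cP PP PP PP, which concatenate to the answer.

1PcPPcPPPPPcPPPPPPPPPPPcPPPPPPP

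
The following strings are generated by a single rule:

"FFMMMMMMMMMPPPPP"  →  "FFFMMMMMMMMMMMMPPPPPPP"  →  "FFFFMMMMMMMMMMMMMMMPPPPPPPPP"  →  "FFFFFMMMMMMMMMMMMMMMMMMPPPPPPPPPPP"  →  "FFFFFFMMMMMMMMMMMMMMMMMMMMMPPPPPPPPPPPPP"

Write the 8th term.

FFFFFFFFFMMMMMMMMMMMMMMMMMMMMMMMMMMMMMMPPPPPPPPPPPPPPPPPPP

Each string has the form F^{n} M^{3n+3} P^{2n+1}, where the shown terms are n = 2, 3, 4, 5, 6.
Setting n = 9 gives 9, 30, 19 characters in each block.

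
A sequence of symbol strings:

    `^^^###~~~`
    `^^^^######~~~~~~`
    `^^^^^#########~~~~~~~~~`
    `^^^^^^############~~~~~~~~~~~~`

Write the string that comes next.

^^^^^^^###############~~~~~~~~~~~~~~~

The n-th term is n+2 ^'s then 3n #'s then 3n ~'s (n = 1, 2, …).
At n = 5 the blocks have lengths 7, 15, 15.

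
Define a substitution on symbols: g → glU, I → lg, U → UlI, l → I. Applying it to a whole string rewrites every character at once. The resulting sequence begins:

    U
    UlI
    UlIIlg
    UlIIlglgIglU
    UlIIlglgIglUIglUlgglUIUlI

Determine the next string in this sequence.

Rewriting the 25 symbols of UlIIlglgIglUIglUlgglUIUlI one by one yields UlI I lg lg I glU I glU lg glU I UlI lg glU I UlI I glU glU I UlI lg UlI I lg; concatenated:

UlIIlglgIglUIglUlgglUIUlIlgglUIUlIIglUglUIUlIlgUlIIlg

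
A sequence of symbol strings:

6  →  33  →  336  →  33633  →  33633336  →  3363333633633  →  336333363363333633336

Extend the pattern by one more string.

3363333633633336333363363333633633

From term 3 onward, concatenate the last term with the second-to-last: 33·6 = 336, 336·33 = 33633, …
The next term joins 336333363363333633336 and 3363333633633.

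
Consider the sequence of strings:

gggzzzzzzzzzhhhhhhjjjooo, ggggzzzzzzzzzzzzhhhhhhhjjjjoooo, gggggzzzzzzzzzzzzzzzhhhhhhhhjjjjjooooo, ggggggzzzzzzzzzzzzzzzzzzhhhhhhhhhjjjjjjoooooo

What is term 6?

ggggggggzzzzzzzzzzzzzzzzzzzzzzzzhhhhhhhhhhhjjjjjjjjoooooooo

Reading off run lengths: g runs 3, 4, 5, 6; z runs 9, 12, 15, 18; h runs 6, 7, 8, 9; j runs 3, 4, 5, 6; o runs 3, 4, 5, 6 — each is linear in n, where the shown terms are n = 3, 4, 5, 6.
Setting n = 8 gives 8, 24, 11, 8, 8 characters in each block.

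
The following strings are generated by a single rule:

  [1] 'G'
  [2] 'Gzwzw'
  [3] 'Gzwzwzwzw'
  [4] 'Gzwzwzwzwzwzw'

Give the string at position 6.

Gzwzwzwzwzwzwzwzwzwzw

The strings grow by a fixed suffix zwzw each time.
From Gzwzwzwzwzwzw, 2 further steps: Gzwzwzwzwzwzw → Gzwzwzwzwzwzwzwzw → (answer).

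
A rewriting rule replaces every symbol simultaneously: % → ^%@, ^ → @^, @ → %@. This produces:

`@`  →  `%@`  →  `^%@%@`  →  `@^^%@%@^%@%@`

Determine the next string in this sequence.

Apply φ to @^^%@%@^%@%@ symbol by symbol: @→%@, ^→@^, ^→@^, %→^%@, @→%@, %→^%@, @→%@, ^→@^, %→^%@, @→%@, %→^%@, @→%@; joined: %@ @^ @^ ^%@ %@ ^%@ %@ @^ ^%@ %@ ^%@ %@.

%@@^@^^%@%@^%@%@@^^%@%@^%@%@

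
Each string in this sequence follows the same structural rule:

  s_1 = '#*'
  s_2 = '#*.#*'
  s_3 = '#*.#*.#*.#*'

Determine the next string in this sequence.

#*.#*.#*.#*.#*.#*.#*.#*

Each string is two copies of the previous one joined by '.'.
So the next term is two copies of #*.#*.#*.#* with '.' between the halves.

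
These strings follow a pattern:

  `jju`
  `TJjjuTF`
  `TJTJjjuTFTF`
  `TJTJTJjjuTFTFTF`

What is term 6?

Each term wraps the previous one in TJ on the left and TF on the right.
From TJTJTJjjuTFTFTF, 2 further steps: TJTJTJjjuTFTFTF → TJTJTJTJjjuTFTFTFTF → (answer).

TJTJTJTJTJjjuTFTFTFTFTF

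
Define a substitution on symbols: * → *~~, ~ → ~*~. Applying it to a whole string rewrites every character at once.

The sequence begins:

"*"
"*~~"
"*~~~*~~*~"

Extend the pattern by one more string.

Apply φ to *~~~*~~*~ symbol by symbol: *→*~~, ~→~*~, ~→~*~, ~→~*~, *→*~~, ~→~*~, ~→~*~, *→*~~, ~→~*~; joined: *~~ ~*~ ~*~ ~*~ *~~ ~*~ ~*~ *~~ ~*~.

*~~~*~~*~~*~*~~~*~~*~*~~~*~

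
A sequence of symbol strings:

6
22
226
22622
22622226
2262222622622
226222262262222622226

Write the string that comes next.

2262222622622226222262262222622622

This is a Fibonacci-style word recurrence s(k) = s(k−1)·s(k−2): e.g. 22·6 = 226.
Continuing: 226222262262222622226 · 2262222622622 gives term 8.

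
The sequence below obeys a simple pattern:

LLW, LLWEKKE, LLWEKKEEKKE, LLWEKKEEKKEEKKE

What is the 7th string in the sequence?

The strings grow by a fixed suffix EKKE each time.
From LLWEKKEEKKEEKKE, 3 further steps: LLWEKKEEKKEEKKE → LLWEKKEEKKEEKKEEKKE → LLWEKKEEKKEEKKEEKKEEKKE → (answer).

LLWEKKEEKKEEKKEEKKEEKKEEKKE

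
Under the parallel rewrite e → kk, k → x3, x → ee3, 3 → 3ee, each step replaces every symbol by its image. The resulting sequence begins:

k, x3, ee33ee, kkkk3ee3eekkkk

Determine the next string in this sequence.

x3x3x3x33eekkkk3eekkkkx3x3x3x3

φ(kkkk3ee3eekkkk) expands symbol-by-symbol to x3 x3 x3 x3 3ee kk kk 3ee kk kk x3 x3 x3 x3; joining the 14 pieces gives the next term.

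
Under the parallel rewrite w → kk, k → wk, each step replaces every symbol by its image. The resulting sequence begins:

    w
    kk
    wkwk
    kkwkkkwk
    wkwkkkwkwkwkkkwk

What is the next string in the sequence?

kkwkkkwkwkwkkkwkkkwkkkwkwkwkkkwk

φ(wkwkkkwkwkwkkkwk) expands symbol-by-symbol to kk wk kk wk wk wk kk wk kk wk kk wk wk wk kk wk; joining the 16 pieces gives the next term.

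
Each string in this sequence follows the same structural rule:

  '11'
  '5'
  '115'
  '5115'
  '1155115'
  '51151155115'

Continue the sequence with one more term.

This is a Fibonacci-style word recurrence s(k) = s(k−2)·s(k−1): e.g. 11·5 = 115.
Continuing: 1155115 · 51151155115 gives term 7.

115511551151155115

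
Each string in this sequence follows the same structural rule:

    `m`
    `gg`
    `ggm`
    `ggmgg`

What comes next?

This is a Fibonacci-style word recurrence s(k) = s(k−1)·s(k−2): e.g. gg·m = ggm.
Continuing: ggmgg · ggm gives term 5.

ggmggggm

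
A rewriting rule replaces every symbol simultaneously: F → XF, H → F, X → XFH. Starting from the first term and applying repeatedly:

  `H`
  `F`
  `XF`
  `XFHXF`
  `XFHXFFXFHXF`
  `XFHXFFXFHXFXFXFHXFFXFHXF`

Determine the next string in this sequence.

Applying the rule to each of the 24 symbols of XFHXFFXFHXFXFXFHXFFXFHXF gives the pieces XFH XF F XFH XF XF XFH XF F XFH XF XFH XF XFH XF F XFH XF XF XFH XF F XFH XF, which concatenate to the answer.

XFHXFFXFHXFXFXFHXFFXFHXFXFHXFXFHXFFXFHXFXFXFHXFFXFHXF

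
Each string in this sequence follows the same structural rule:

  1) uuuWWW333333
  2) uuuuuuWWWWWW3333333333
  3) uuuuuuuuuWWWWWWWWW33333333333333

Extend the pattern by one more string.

Reading off run lengths: u runs 3, 6, 9; W runs 3, 6, 9; 3 runs 6, 10, 14 — each is linear in n (n = 1, 2, …).
At n = 4 the blocks have lengths 12, 12, 18.

uuuuuuuuuuuuWWWWWWWWWWWW333333333333333333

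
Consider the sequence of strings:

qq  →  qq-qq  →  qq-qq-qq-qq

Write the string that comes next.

qq-qq-qq-qq-qq-qq-qq-qq

s(k+1) = s(k)·-·s(k) — each term doubles the last with '-' between the halves.
So the next term is two copies of qq-qq-qq-qq with '-' between the halves.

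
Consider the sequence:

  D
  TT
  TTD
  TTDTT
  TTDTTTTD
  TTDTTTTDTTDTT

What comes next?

From term 3 onward, concatenate the last term with the second-to-last: TT·D = TTD, TTD·TT = TTDTT, …
The next term joins TTDTTTTDTTDTT and TTDTTTTD.

TTDTTTTDTTDTTTTDTTTTD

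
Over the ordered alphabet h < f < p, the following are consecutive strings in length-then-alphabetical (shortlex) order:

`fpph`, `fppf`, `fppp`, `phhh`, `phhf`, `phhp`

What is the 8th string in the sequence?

phff

Advancing 2 positions from phhp through phhp → phfh reaches term 8.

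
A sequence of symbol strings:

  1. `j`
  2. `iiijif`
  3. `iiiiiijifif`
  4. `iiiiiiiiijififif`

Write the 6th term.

s(k+1) = iii·s(k)·if, so each term gains iii as a prefix and if as a suffix.
From iiiiiiiiijififif, 2 further steps: iiiiiiiiijififif → iiiiiiiiiiiijifififif → (answer).

iiiiiiiiiiiiiiijififififif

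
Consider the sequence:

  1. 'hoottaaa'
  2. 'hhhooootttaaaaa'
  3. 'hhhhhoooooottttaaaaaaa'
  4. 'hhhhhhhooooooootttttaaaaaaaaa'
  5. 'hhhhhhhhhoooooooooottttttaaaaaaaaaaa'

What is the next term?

hhhhhhhhhhhooooooooooootttttttaaaaaaaaaaaaa

Each string has the form h^{2n-1} o^{2n} t^{n+1} a^{2n+1} (n = 1, 2, …).
Setting n = 6 gives 11, 12, 7, 13 characters in each block.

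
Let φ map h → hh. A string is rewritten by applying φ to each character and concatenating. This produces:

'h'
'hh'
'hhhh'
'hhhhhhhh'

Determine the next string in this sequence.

hhhhhhhhhhhhhhhh

Apply φ to hhhhhhhh symbol by symbol: h→hh, h→hh, h→hh, h→hh, h→hh, h→hh, h→hh, h→hh; joined: hh hh hh hh hh hh hh hh.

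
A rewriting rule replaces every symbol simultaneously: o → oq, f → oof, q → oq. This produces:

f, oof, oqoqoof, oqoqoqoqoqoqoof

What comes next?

oqoqoqoqoqoqoqoqoqoqoqoqoqoqoof

φ(oqoqoqoqoqoqoof) expands symbol-by-symbol to oq oq oq oq oq oq oq oq oq oq oq oq oq oq oof; joining the 15 pieces gives the next term.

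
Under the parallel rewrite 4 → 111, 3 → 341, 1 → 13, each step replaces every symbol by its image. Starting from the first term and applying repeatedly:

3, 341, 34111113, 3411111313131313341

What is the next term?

Rewriting the 19 symbols of 3411111313131313341 one by one yields 341 111 13 13 13 13 13 341 13 341 13 341 13 341 13 341 341 111 13; concatenated:

34111113131313133411334113341133411334134111113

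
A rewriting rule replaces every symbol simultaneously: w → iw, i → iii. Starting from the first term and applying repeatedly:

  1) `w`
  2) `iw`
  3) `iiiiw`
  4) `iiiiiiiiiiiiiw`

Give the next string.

Replace each of the 14 characters of iiiiiiiiiiiiiw in place — iii iii iii iii iii iii iii iii iii iii iii iii iii iw — and concatenate.

iiiiiiiiiiiiiiiiiiiiiiiiiiiiiiiiiiiiiiiiw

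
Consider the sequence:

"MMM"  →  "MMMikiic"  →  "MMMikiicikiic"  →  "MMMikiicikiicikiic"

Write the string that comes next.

Every step adds ikiic to the end: s(k+1) = s(k)·ikiic.
Applying this once more to MMMikiicikiicikiic:

MMMikiicikiicikiicikiic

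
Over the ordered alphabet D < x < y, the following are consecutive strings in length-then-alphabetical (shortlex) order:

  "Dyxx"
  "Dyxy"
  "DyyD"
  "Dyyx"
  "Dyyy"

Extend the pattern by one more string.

Treat Dyyy as a base-3 numeral over the given alphabet and add one, carrying through any trailing y's.

xDDD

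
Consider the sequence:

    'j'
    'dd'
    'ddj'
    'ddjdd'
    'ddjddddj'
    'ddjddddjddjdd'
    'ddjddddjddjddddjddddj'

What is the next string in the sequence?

Each term (from the third on) is the previous term followed by the one before it: term 3 = dd·j = ddj.
The next term joins ddjddddjddjddddjddddj and ddjddddjddjdd.

ddjddddjddjddddjddddjddjddddjddjdd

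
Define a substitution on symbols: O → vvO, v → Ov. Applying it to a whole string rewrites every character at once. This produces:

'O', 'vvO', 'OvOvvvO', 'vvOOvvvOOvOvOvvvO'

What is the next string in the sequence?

OvOvvvOvvOOvOvOvvvOvvOOvvvOOvvvOOvOvOvvvO

φ(vvOOvvvOOvOvOvvvO) expands symbol-by-symbol to Ov Ov vvO vvO Ov Ov Ov vvO vvO Ov vvO Ov vvO Ov Ov Ov vvO; joining the 17 pieces gives the next term.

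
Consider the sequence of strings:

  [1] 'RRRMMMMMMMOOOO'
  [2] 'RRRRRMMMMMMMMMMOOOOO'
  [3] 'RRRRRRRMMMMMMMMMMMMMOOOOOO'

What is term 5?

Each string has the form R^{2n-1} M^{3n+1} O^{n+2}, where the shown terms are n = 2, 3, 4.
Setting n = 6 gives 11, 19, 8 characters in each block.

RRRRRRRRRRRMMMMMMMMMMMMMMMMMMMOOOOOOOO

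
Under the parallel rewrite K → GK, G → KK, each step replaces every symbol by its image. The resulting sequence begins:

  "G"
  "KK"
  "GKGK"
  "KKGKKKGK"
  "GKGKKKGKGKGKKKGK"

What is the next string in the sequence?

KKGKKKGKGKGKKKGKKKGKKKGKGKGKKKGK

Replace each of the 16 characters of GKGKKKGKGKGKKKGK in place — KK GK KK GK GK GK KK GK KK GK KK GK GK GK KK GK — and concatenate.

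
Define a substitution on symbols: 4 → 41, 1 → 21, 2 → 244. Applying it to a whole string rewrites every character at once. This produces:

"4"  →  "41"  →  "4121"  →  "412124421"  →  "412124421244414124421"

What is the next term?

Replace each of the 21 characters of 412124421244414124421 in place — 41 21 244 21 244 41 41 244 21 244 41 41 41 21 41 21 244 41 41 244 21 — and concatenate.

412124421244414124421244414141214121244414124421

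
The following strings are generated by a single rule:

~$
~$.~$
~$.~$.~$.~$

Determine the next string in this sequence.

Every step duplicates the string with '.' between the halves.
One more doubling of ~$.~$.~$.~$ gives the answer.

~$.~$.~$.~$.~$.~$.~$.~$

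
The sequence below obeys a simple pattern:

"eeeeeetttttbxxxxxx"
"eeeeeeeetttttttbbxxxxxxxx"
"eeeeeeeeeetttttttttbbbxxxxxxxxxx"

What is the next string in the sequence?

eeeeeeeeeeeetttttttttttbbbbxxxxxxxxxxxx

Reading off run lengths: e runs 6, 8, 10; t runs 5, 7, 9; b runs 1, 2, 3; x runs 6, 8, 10 — each is linear in n, where the shown terms are n = 2, 3, 4.
For the next term, n = 5, so the run lengths are 12, 11, 4, 12.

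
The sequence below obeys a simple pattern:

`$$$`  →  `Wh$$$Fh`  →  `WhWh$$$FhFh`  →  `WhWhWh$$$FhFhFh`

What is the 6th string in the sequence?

s(k+1) = Wh·s(k)·Fh, so each term gains Wh as a prefix and Fh as a suffix.
From WhWhWh$$$FhFhFh, 2 further steps: WhWhWh$$$FhFhFh → WhWhWhWh$$$FhFhFhFh → (answer).

WhWhWhWhWh$$$FhFhFhFhFh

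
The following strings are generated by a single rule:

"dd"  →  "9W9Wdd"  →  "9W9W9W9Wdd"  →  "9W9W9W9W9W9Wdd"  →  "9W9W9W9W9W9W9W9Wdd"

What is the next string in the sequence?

9W9W9W9W9W9W9W9W9W9Wdd

Every step adds 9W9W at the front: s(k+1) = 9W9W·s(k).
So the next term is 9W9W·9W9W9W9W9W9W9W9Wdd.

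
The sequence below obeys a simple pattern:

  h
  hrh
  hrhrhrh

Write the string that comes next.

s(k+1) = s(k)·r·s(k) — each term doubles the last with 'r' between the halves.
Doubling hrhrhrh with 'r' between the halves:

hrhrhrhrhrhrhrh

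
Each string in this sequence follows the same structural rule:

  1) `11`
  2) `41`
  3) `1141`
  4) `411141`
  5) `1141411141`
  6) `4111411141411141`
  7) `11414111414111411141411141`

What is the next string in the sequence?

This is a Fibonacci-style word recurrence s(k) = s(k−2)·s(k−1): e.g. 11·41 = 1141.
Continuing: 4111411141411141 · 11414111414111411141411141 gives term 8.

411141114141114111414111414111411141411141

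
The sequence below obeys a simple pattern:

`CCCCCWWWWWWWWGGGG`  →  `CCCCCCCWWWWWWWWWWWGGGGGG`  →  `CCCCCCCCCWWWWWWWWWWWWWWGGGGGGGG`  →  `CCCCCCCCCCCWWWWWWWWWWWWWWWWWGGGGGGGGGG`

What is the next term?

Term n consists of 2n+1 C's, followed by 3n+2 W's, followed by 2n G's, where the shown terms are n = 2, 3, 4, 5.
Setting n = 6 gives 13, 20, 12 characters in each block.

CCCCCCCCCCCCCWWWWWWWWWWWWWWWWWWWWGGGGGGGGGGGG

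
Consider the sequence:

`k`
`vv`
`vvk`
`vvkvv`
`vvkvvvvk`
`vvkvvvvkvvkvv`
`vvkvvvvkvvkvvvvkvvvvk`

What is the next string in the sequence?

Each term (from the third on) is the previous term followed by the one before it: term 3 = vv·k = vvk.
The next term joins vvkvvvvkvvkvvvvkvvvvk and vvkvvvvkvvkvv.

vvkvvvvkvvkvvvvkvvvvkvvkvvvvkvvkvv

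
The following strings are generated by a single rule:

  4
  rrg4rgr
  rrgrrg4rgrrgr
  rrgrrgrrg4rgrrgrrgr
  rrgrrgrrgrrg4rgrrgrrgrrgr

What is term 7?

rrgrrgrrgrrgrrgrrg4rgrrgrrgrrgrrgrrgr

Every step adds rrg to the front and rgr to the end of the previous string.
From rrgrrgrrgrrg4rgrrgrrgrrgr, 2 further steps: rrgrrgrrgrrg4rgrrgrrgrrgr → rrgrrgrrgrrgrrg4rgrrgrrgrrgrrgr → (answer).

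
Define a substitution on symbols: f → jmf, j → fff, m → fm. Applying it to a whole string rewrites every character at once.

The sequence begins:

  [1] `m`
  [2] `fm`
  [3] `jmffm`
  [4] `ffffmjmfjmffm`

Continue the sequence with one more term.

jmfjmfjmfjmffmffffmjmfffffmjmfjmffm

Applying the rule to each of the 13 symbols of ffffmjmfjmffm gives the pieces jmf jmf jmf jmf fm fff fm jmf fff fm jmf jmf fm, which concatenate to the answer.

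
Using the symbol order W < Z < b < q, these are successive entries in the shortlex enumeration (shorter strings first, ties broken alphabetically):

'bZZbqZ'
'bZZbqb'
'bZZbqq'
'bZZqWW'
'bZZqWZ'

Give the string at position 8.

Continuing the enumeration 3 steps past bZZqWZ: bZZqWZ → bZZqWb → bZZqWq → (answer).

bZZqZW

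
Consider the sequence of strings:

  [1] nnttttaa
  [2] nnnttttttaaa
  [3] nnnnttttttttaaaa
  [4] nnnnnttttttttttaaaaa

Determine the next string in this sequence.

nnnnnnttttttttttttaaaaaa

Each string has the form n^{n} t^{2n} a^{n}, where the shown terms are n = 2, 3, 4, 5.
At n = 6 the blocks have lengths 6, 12, 6.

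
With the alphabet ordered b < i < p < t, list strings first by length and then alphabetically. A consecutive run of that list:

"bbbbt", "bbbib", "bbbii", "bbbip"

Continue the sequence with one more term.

bbbit

Treat bbbip as a base-4 numeral over the given alphabet and add one, carrying through any trailing t's.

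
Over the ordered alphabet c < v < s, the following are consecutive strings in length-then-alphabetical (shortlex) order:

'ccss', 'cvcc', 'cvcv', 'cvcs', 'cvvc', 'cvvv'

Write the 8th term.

Advancing 2 positions from cvvv through cvvv → cvvs reaches term 8.

cvsc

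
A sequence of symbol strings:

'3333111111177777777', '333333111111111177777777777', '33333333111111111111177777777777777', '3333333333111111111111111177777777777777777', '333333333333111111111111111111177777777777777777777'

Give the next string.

33333333333333111111111111111111111177777777777777777777777

Term n consists of 2n 3's, followed by 3n+1 1's, followed by 3n+2 7's, where the shown terms are n = 2, 3, 4, 5, 6.
At n = 7 the blocks have lengths 14, 22, 23.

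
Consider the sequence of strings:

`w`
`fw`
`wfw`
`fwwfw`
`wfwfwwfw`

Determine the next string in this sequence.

fwwfwwfwfwwfw

From term 3 onward, concatenate the second-to-last term with the last: w·fw = wfw, fw·wfw = fwwfw, …
The next term joins fwwfw and wfwfwwfw.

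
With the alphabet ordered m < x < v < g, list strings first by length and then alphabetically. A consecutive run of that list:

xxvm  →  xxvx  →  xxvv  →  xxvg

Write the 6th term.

Stepping forward 2 times from xxvg: xxvg → xxgm, then the target.

xxgx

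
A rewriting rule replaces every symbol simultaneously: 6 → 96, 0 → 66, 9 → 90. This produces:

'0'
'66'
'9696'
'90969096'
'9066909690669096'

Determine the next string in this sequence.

90669696906690969066969690669096

Replace each of the 16 characters of 9066909690669096 in place — 90 66 96 96 90 66 90 96 90 66 96 96 90 66 90 96 — and concatenate.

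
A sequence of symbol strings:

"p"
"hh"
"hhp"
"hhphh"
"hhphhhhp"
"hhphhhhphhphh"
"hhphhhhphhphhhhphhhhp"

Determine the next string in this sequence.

hhphhhhphhphhhhphhhhphhphhhhphhphh

From term 3 onward, concatenate the last term with the second-to-last: hh·p = hhp, hhp·hh = hhphh, …
The next term joins hhphhhhphhphhhhphhhhp and hhphhhhphhphh.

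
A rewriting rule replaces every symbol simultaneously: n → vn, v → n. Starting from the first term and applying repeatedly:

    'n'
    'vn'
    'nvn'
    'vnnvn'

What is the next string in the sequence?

Rewriting each symbol of vnnvn: v→n, n→vn, n→vn, v→n, n→vn, which concatenates to n vn vn n vn.

nvnvnnvn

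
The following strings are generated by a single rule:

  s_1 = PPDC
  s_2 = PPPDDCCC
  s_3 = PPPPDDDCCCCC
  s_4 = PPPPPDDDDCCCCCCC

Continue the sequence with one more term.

PPPPPPDDDDDCCCCCCCCC

Term n consists of n+1 P's, followed by n D's, followed by 2n-1 C's (n = 1, 2, …).
Setting n = 5 gives 6, 5, 9 characters in each block.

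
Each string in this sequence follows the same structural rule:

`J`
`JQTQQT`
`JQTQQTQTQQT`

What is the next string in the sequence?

Every step adds QTQQT to the end: s(k+1) = s(k)·QTQQT.
Applying this once more to JQTQQTQTQQT:

JQTQQTQTQQTQTQQT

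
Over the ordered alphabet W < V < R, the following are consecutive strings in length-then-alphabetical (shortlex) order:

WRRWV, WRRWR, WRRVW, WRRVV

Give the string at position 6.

Advancing 2 positions from WRRVV through WRRVV → WRRVR reaches term 6.

WRRRW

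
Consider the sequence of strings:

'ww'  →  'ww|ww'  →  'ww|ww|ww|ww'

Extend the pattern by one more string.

Each string is two copies of the previous one joined by '|'.
Doubling ww|ww|ww|ww with '|' between the halves:

ww|ww|ww|ww|ww|ww|ww|ww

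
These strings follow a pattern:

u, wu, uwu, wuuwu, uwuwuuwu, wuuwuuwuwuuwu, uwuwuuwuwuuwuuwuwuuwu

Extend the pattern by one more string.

This is a Fibonacci-style word recurrence s(k) = s(k−2)·s(k−1): e.g. u·wu = uwu.
Continuing: wuuwuuwuwuuwu · uwuwuuwuwuuwuuwuwuuwu gives term 8.

wuuwuuwuwuuwuuwuwuuwuwuuwuuwuwuuwu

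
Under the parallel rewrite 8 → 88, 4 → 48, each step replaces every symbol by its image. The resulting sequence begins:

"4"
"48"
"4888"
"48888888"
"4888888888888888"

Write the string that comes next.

φ(4888888888888888) expands symbol-by-symbol to 48 88 88 88 88 88 88 88 88 88 88 88 88 88 88 88; joining the 16 pieces gives the next term.

48888888888888888888888888888888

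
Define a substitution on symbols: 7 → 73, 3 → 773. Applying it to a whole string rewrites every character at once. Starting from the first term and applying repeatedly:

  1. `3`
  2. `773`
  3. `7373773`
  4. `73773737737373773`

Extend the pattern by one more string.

φ(73773737737373773) expands symbol-by-symbol to 73 773 73 73 773 73 773 73 73 773 73 773 73 773 73 73 773; joining the 17 pieces gives the next term.

73773737377373773737377373773737737373773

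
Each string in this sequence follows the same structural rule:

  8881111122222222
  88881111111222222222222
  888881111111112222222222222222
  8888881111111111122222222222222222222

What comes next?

88888881111111111111222222222222222222222222

Reading off run lengths: 8 runs 3, 4, 5, 6; 1 runs 5, 7, 9, 11; 2 runs 8, 12, 16, 20 — each is linear in n, where the shown terms are n = 2, 3, 4, 5.
Setting n = 6 gives 7, 13, 24 characters in each block.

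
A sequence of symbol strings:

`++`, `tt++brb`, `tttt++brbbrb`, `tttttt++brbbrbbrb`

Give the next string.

Every step adds tt to the front and brb to the end of the previous string.
So the next term is tt·tttttt++brbbrbbrb·brb.

tttttttt++brbbrbbrbbrb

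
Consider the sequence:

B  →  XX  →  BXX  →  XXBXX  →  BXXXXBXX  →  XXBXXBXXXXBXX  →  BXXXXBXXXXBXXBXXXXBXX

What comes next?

This is a Fibonacci-style word recurrence s(k) = s(k−2)·s(k−1): e.g. B·XX = BXX.
The next term joins XXBXXBXXXXBXX and BXXXXBXXXXBXXBXXXXBXX.

XXBXXBXXXXBXXBXXXXBXXXXBXXBXXXXBXX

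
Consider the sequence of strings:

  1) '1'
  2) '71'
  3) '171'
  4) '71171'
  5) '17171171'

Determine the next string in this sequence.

From term 3 onward, concatenate the second-to-last term with the last: 1·71 = 171, 71·171 = 71171, …
The next term joins 71171 and 17171171.

7117117171171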